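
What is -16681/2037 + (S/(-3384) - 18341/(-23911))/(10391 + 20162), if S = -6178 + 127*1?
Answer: -218191484342723/26644721101576 ≈ -8.1889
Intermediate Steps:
S = -6051 (S = -6178 + 127 = -6051)
-16681/2037 + (S/(-3384) - 18341/(-23911))/(10391 + 20162) = -16681/2037 + (-6051/(-3384) - 18341/(-23911))/(10391 + 20162) = -16681*1/2037 + (-6051*(-1/3384) - 18341*(-1/23911))/30553 = -2383/291 + (2017/1128 + 18341/23911)*(1/30553) = -2383/291 + (68917135/26971608)*(1/30553) = -2383/291 + 68917135/824063539224 = -218191484342723/26644721101576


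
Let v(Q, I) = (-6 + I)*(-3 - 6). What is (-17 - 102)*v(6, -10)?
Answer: -17136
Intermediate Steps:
v(Q, I) = 54 - 9*I (v(Q, I) = (-6 + I)*(-9) = 54 - 9*I)
(-17 - 102)*v(6, -10) = (-17 - 102)*(54 - 9*(-10)) = -119*(54 + 90) = -119*144 = -17136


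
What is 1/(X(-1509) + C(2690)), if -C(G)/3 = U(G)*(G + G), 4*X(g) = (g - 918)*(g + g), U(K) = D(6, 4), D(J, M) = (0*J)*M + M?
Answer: 2/3533223 ≈ 5.6605e-7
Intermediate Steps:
D(J, M) = M (D(J, M) = 0*M + M = 0 + M = M)
U(K) = 4
X(g) = g*(-918 + g)/2 (X(g) = ((g - 918)*(g + g))/4 = ((-918 + g)*(2*g))/4 = (2*g*(-918 + g))/4 = g*(-918 + g)/2)
C(G) = -24*G (C(G) = -12*(G + G) = -12*2*G = -24*G)
1/(X(-1509) + C(2690)) = 1/((½)*(-1509)*(-918 - 1509) - 24*2690) = 1/((½)*(-1509)*(-2427) - 64560) = 1/(3662343/2 - 64560) = 1/(3533223/2) = 2/3533223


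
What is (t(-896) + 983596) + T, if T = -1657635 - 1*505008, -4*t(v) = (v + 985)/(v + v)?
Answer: -8451408807/7168 ≈ -1.1790e+6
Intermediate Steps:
t(v) = -(985 + v)/(8*v) (t(v) = -(v + 985)/(4*(v + v)) = -(985 + v)/(4*(2*v)) = -(985 + v)*1/(2*v)/4 = -(985 + v)/(8*v))
T = -2162643 (T = -1657635 - 505008 = -2162643)
(t(-896) + 983596) + T = ((1/8)*(-985 - 1*(-896))/(-896) + 983596) - 2162643 = ((1/8)*(-1/896)*(-985 + 896) + 983596) - 2162643 = ((1/8)*(-1/896)*(-89) + 983596) - 2162643 = (89/7168 + 983596) - 2162643 = 7050416217/7168 - 2162643 = -8451408807/7168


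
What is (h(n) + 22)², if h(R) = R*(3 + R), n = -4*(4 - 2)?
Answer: 3844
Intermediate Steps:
n = -8 (n = -4*2 = -8)
(h(n) + 22)² = (-8*(3 - 8) + 22)² = (-8*(-5) + 22)² = (40 + 22)² = 62² = 3844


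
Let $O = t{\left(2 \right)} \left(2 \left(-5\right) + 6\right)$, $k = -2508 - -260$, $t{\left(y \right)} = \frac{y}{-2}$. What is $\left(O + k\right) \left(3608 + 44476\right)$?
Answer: $-107900496$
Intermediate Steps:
$t{\left(y \right)} = - \frac{y}{2}$ ($t{\left(y \right)} = y \left(- \frac{1}{2}\right) = - \frac{y}{2}$)
$k = -2248$ ($k = -2508 + 260 = -2248$)
$O = 4$ ($O = \left(- \frac{1}{2}\right) 2 \left(2 \left(-5\right) + 6\right) = - (-10 + 6) = \left(-1\right) \left(-4\right) = 4$)
$\left(O + k\right) \left(3608 + 44476\right) = \left(4 - 2248\right) \left(3608 + 44476\right) = \left(-2244\right) 48084 = -107900496$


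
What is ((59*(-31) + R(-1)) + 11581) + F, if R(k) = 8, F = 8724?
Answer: 18484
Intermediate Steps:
((59*(-31) + R(-1)) + 11581) + F = ((59*(-31) + 8) + 11581) + 8724 = ((-1829 + 8) + 11581) + 8724 = (-1821 + 11581) + 8724 = 9760 + 8724 = 18484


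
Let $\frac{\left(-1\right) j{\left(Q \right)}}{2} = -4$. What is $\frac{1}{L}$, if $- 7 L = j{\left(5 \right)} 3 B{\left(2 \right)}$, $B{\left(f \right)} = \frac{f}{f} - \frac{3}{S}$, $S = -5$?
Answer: $- \frac{35}{192} \approx -0.18229$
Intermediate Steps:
$j{\left(Q \right)} = 8$ ($j{\left(Q \right)} = \left(-2\right) \left(-4\right) = 8$)
$B{\left(f \right)} = \frac{8}{5}$ ($B{\left(f \right)} = \frac{f}{f} - \frac{3}{-5} = 1 - - \frac{3}{5} = 1 + \frac{3}{5} = \frac{8}{5}$)
$L = - \frac{192}{35}$ ($L = - \frac{8 \cdot 3 \cdot \frac{8}{5}}{7} = - \frac{24 \cdot \frac{8}{5}}{7} = \left(- \frac{1}{7}\right) \frac{192}{5} = - \frac{192}{35} \approx -5.4857$)
$\frac{1}{L} = \frac{1}{- \frac{192}{35}} = - \frac{35}{192}$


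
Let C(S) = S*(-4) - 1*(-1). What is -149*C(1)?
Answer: 447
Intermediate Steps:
C(S) = 1 - 4*S (C(S) = -4*S + 1 = 1 - 4*S)
-149*C(1) = -149*(1 - 4*1) = -149*(1 - 4) = -149*(-3) = 447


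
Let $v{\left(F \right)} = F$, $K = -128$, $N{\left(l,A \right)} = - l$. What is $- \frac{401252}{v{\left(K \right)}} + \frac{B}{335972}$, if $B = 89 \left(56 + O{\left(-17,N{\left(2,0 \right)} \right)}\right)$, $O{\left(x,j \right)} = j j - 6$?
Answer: $\frac{8425628257}{2687776} \approx 3134.8$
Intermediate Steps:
$O{\left(x,j \right)} = -6 + j^{2}$ ($O{\left(x,j \right)} = j^{2} - 6 = -6 + j^{2}$)
$B = 4806$ ($B = 89 \left(56 - \left(6 - \left(\left(-1\right) 2\right)^{2}\right)\right) = 89 \left(56 - \left(6 - \left(-2\right)^{2}\right)\right) = 89 \left(56 + \left(-6 + 4\right)\right) = 89 \left(56 - 2\right) = 89 \cdot 54 = 4806$)
$- \frac{401252}{v{\left(K \right)}} + \frac{B}{335972} = - \frac{401252}{-128} + \frac{4806}{335972} = \left(-401252\right) \left(- \frac{1}{128}\right) + 4806 \cdot \frac{1}{335972} = \frac{100313}{32} + \frac{2403}{167986} = \frac{8425628257}{2687776}$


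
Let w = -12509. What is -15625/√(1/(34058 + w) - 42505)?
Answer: 15625*I*√4934399079489/457970122 ≈ 75.788*I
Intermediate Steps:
-15625/√(1/(34058 + w) - 42505) = -15625/√(1/(34058 - 12509) - 42505) = -15625/√(1/21549 - 42505) = -15625*(-I*√4934399079489/457970122) = -(-15625)*I*√4934399079489/457970122 = 15625*I*√4934399079489/457970122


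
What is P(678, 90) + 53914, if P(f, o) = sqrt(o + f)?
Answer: 53914 + 16*sqrt(3) ≈ 53942.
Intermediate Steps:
P(f, o) = sqrt(f + o)
P(678, 90) + 53914 = sqrt(678 + 90) + 53914 = sqrt(768) + 53914 = 16*sqrt(3) + 53914 = 53914 + 16*sqrt(3)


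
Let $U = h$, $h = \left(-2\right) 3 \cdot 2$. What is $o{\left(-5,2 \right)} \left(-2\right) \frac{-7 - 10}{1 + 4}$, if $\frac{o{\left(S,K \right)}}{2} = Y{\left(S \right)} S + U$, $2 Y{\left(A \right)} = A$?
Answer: $\frac{34}{5} \approx 6.8$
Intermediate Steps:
$Y{\left(A \right)} = \frac{A}{2}$
$h = -12$ ($h = \left(-6\right) 2 = -12$)
$U = -12$
$o{\left(S,K \right)} = -24 + S^{2}$ ($o{\left(S,K \right)} = 2 \left(\frac{S}{2} S - 12\right) = 2 \left(\frac{S^{2}}{2} - 12\right) = 2 \left(-12 + \frac{S^{2}}{2}\right) = -24 + S^{2}$)
$o{\left(-5,2 \right)} \left(-2\right) \frac{-7 - 10}{1 + 4} = \left(-24 + \left(-5\right)^{2}\right) \left(-2\right) \frac{-7 - 10}{1 + 4} = \left(-24 + 25\right) \left(-2\right) \left(- \frac{17}{5}\right) = 1 \left(-2\right) \left(\left(-17\right) \frac{1}{5}\right) = \left(-2\right) \left(- \frac{17}{5}\right) = \frac{34}{5}$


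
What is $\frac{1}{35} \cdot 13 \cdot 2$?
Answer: $\frac{26}{35} \approx 0.74286$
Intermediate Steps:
$\frac{1}{35} \cdot 13 \cdot 2 = \frac{13}{35} \cdot 2 = \frac{26}{35}$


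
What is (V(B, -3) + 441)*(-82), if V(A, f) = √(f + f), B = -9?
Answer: -36162 - 82*I*√6 ≈ -36162.0 - 200.86*I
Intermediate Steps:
V(A, f) = √2*√f (V(A, f) = √(2*f) = √2*√f)
(V(B, -3) + 441)*(-82) = (√2*√(-3) + 441)*(-82) = (√2*(I*√3) + 441)*(-82) = (I*√6 + 441)*(-82) = (441 + I*√6)*(-82) = -36162 - 82*I*√6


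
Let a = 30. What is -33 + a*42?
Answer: 1227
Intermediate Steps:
-33 + a*42 = -33 + 30*42 = -33 + 1260 = 1227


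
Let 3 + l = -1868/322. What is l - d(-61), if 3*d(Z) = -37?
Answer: 1706/483 ≈ 3.5321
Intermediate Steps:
l = -1417/161 (l = -3 - 1868/322 = -3 - 1868*1/322 = -3 - 934/161 = -1417/161 ≈ -8.8012)
d(Z) = -37/3 (d(Z) = (1/3)*(-37) = -37/3)
l - d(-61) = -1417/161 - 1*(-37/3) = -1417/161 + 37/3 = 1706/483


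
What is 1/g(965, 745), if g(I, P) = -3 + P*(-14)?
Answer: -1/10433 ≈ -9.5850e-5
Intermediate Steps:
g(I, P) = -3 - 14*P
1/g(965, 745) = 1/(-3 - 14*745) = 1/(-3 - 10430) = 1/(-10433) = -1/10433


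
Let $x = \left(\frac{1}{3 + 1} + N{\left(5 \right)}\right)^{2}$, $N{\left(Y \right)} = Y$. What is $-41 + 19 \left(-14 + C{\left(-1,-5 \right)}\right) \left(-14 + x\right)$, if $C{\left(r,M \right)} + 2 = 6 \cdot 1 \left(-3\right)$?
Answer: $- \frac{70419}{8} \approx -8802.4$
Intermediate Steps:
$C{\left(r,M \right)} = -20$ ($C{\left(r,M \right)} = -2 + 6 \cdot 1 \left(-3\right) = -2 + 6 \left(-3\right) = -2 - 18 = -20$)
$x = \frac{441}{16}$ ($x = \left(\frac{1}{3 + 1} + 5\right)^{2} = \left(\frac{1}{4} + 5\right)^{2} = \left(\frac{21}{4}\right)^{2} = \frac{441}{16} \approx 27.563$)
$-41 + 19 \left(-14 + C{\left(-1,-5 \right)}\right) \left(-14 + x\right) = -41 + 19 \left(-14 - 20\right) \left(-14 + \frac{441}{16}\right) = -41 + 19 \left(\left(-34\right) \frac{217}{16}\right) = -41 + 19 \left(- \frac{3689}{8}\right) = -41 - \frac{70091}{8} = - \frac{70419}{8}$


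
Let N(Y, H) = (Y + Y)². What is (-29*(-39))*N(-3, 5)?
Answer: 40716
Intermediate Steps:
N(Y, H) = 4*Y² (N(Y, H) = (2*Y)² = 4*Y²)
(-29*(-39))*N(-3, 5) = (-29*(-39))*(4*(-3)²) = 1131*(4*9) = 1131*36 = 40716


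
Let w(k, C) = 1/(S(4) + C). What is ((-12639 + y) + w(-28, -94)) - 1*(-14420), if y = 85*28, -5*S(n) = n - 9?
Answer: 386972/93 ≈ 4161.0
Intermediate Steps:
S(n) = 9/5 - n/5 (S(n) = -(n - 9)/5 = -(-9 + n)/5 = 9/5 - n/5)
y = 2380
w(k, C) = 1/(1 + C) (w(k, C) = 1/((9/5 - ⅕*4) + C) = 1/((9/5 - ⅘) + C) = 1/(1 + C))
((-12639 + y) + w(-28, -94)) - 1*(-14420) = ((-12639 + 2380) + 1/(1 - 94)) - 1*(-14420) = (-10259 + 1/(-93)) + 14420 = (-10259 - 1/93) + 14420 = -954088/93 + 14420 = 386972/93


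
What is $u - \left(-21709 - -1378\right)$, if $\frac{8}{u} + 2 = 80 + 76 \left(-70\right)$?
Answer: $\frac{53287547}{2621} \approx 20331.0$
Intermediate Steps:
$u = - \frac{4}{2621}$ ($u = \frac{8}{-2 + \left(80 + 76 \left(-70\right)\right)} = \frac{8}{-2 + \left(80 - 5320\right)} = \frac{8}{-2 - 5240} = \frac{8}{-5242} = 8 \left(- \frac{1}{5242}\right) = - \frac{4}{2621} \approx -0.0015261$)
$u - \left(-21709 - -1378\right) = - \frac{4}{2621} - \left(-21709 - -1378\right) = - \frac{4}{2621} - \left(-21709 + 1378\right) = - \frac{4}{2621} - -20331 = - \frac{4}{2621} + 20331 = \frac{53287547}{2621}$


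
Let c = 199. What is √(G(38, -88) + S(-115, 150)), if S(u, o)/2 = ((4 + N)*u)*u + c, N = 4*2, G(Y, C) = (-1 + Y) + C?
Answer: √317747 ≈ 563.69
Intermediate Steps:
G(Y, C) = -1 + C + Y
N = 8
S(u, o) = 398 + 24*u² (S(u, o) = 2*(((4 + 8)*u)*u + 199) = 2*((12*u)*u + 199) = 2*(12*u² + 199) = 2*(199 + 12*u²) = 398 + 24*u²)
√(G(38, -88) + S(-115, 150)) = √((-1 - 88 + 38) + (398 + 24*(-115)²)) = √(-51 + (398 + 24*13225)) = √(-51 + (398 + 317400)) = √(-51 + 317798) = √317747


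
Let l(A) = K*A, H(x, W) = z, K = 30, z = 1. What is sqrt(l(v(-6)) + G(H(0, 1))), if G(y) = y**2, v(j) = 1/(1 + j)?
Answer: I*sqrt(5) ≈ 2.2361*I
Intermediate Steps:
H(x, W) = 1
l(A) = 30*A
sqrt(l(v(-6)) + G(H(0, 1))) = sqrt(30/(1 - 6) + 1**2) = sqrt(30/(-5) + 1) = sqrt(30*(-1/5) + 1) = sqrt(-6 + 1) = sqrt(-5) = I*sqrt(5)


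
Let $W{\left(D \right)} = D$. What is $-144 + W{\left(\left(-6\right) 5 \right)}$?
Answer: $-174$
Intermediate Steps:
$-144 + W{\left(\left(-6\right) 5 \right)} = -144 - 30 = -174$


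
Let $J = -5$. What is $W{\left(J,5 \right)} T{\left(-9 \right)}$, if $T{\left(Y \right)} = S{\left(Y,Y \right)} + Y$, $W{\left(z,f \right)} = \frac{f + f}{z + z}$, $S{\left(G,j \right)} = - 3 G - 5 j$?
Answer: $-63$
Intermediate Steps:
$S{\left(G,j \right)} = - 5 j - 3 G$
$W{\left(z,f \right)} = \frac{f}{z}$ ($W{\left(z,f \right)} = \frac{2 f}{2 z} = 2 f \frac{1}{2 z} = \frac{f}{z}$)
$T{\left(Y \right)} = - 7 Y$ ($T{\left(Y \right)} = \left(- 5 Y - 3 Y\right) + Y = - 8 Y + Y = - 7 Y$)
$W{\left(J,5 \right)} T{\left(-9 \right)} = \frac{5}{-5} \left(\left(-7\right) \left(-9\right)\right) = 5 \left(- \frac{1}{5}\right) 63 = \left(-1\right) 63 = -63$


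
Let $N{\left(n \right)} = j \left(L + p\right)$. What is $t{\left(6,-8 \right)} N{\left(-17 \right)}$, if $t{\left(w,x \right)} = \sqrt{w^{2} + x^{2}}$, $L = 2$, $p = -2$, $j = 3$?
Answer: $0$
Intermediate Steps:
$N{\left(n \right)} = 0$ ($N{\left(n \right)} = 3 \left(2 - 2\right) = 3 \cdot 0 = 0$)
$t{\left(6,-8 \right)} N{\left(-17 \right)} = \sqrt{6^{2} + \left(-8\right)^{2}} \cdot 0 = \sqrt{36 + 64} \cdot 0 = \sqrt{100} \cdot 0 = 10 \cdot 0 = 0$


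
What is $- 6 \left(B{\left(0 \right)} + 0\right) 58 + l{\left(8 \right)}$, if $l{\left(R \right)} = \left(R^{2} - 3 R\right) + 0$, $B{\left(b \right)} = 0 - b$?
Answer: $40$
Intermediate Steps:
$B{\left(b \right)} = - b$
$l{\left(R \right)} = R^{2} - 3 R$
$- 6 \left(B{\left(0 \right)} + 0\right) 58 + l{\left(8 \right)} = - 6 \left(\left(-1\right) 0 + 0\right) 58 + 8 \left(-3 + 8\right) = - 6 \left(0 + 0\right) 58 + 8 \cdot 5 = \left(-6\right) 0 \cdot 58 + 40 = 0 \cdot 58 + 40 = 0 + 40 = 40$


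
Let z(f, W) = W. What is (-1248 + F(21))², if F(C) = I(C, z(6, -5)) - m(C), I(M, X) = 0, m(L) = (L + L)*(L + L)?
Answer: 9072144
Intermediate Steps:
m(L) = 4*L² (m(L) = (2*L)*(2*L) = 4*L²)
F(C) = -4*C² (F(C) = 0 - 4*C² = -4*C²)
(-1248 + F(21))² = (-1248 - 4*21²)² = (-1248 - 4*441)² = (-1248 - 1764)² = (-3012)² = 9072144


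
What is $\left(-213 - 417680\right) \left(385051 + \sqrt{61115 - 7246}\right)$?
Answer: $-160910117543 - 417893 \sqrt{53869} \approx -1.6101 \cdot 10^{11}$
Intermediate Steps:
$\left(-213 - 417680\right) \left(385051 + \sqrt{61115 - 7246}\right) = - 417893 \left(385051 + \sqrt{53869}\right) = -160910117543 - 417893 \sqrt{53869}$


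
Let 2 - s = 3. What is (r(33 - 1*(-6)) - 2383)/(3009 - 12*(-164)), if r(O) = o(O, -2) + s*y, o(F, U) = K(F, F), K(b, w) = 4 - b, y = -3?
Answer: -115/237 ≈ -0.48523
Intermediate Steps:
s = -1 (s = 2 - 1*3 = 2 - 3 = -1)
o(F, U) = 4 - F
r(O) = 7 - O (r(O) = (4 - O) - 1*(-3) = (4 - O) + 3 = 7 - O)
(r(33 - 1*(-6)) - 2383)/(3009 - 12*(-164)) = ((7 - (33 - 1*(-6))) - 2383)/(3009 - 12*(-164)) = ((7 - (33 + 6)) - 2383)/(3009 + 1968) = ((7 - 1*39) - 2383)/4977 = ((7 - 39) - 2383)*(1/4977) = (-32 - 2383)*(1/4977) = -2415*1/4977 = -115/237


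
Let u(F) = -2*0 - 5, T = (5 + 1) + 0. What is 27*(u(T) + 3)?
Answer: -54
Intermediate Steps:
T = 6 (T = 6 + 0 = 6)
u(F) = -5 (u(F) = 0 - 5 = -5)
27*(u(T) + 3) = 27*(-5 + 3) = 27*(-2) = -54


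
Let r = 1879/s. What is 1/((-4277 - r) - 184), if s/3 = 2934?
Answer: -8802/39267601 ≈ -0.00022415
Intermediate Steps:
s = 8802 (s = 3*2934 = 8802)
r = 1879/8802 ≈ 0.21347
1/((-4277 - r) - 184) = 1/((-4277 - 1*1879/8802) - 184) = 1/((-4277 - 1879/8802) - 184) = 1/(-37648033/8802 - 184) = 1/(-39267601/8802) = -8802/39267601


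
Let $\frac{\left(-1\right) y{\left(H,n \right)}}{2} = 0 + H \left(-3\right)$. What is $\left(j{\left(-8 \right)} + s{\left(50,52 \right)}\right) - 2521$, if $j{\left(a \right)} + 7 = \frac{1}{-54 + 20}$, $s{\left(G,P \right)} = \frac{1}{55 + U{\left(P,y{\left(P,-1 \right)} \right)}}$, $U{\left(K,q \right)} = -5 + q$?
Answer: $- \frac{7778738}{3077} \approx -2528.0$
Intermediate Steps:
$y{\left(H,n \right)} = 6 H$ ($y{\left(H,n \right)} = - 2 \left(0 + H \left(-3\right)\right) = - 2 \left(0 - 3 H\right) = - 2 \left(- 3 H\right) = 6 H$)
$s{\left(G,P \right)} = \frac{1}{50 + 6 P}$ ($s{\left(G,P \right)} = \frac{1}{55 + \left(-5 + 6 P\right)} = \frac{1}{50 + 6 P}$)
$j{\left(a \right)} = - \frac{239}{34}$ ($j{\left(a \right)} = -7 + \frac{1}{-54 + 20} = -7 + \frac{1}{-34} = -7 - \frac{1}{34} = - \frac{239}{34}$)
$\left(j{\left(-8 \right)} + s{\left(50,52 \right)}\right) - 2521 = \left(- \frac{239}{34} + \frac{1}{2 \left(25 + 3 \cdot 52\right)}\right) - 2521 = \left(- \frac{239}{34} + \frac{1}{2 \left(25 + 156\right)}\right) - 2521 = \left(- \frac{239}{34} + \frac{1}{2 \cdot 181}\right) - 2521 = \left(- \frac{239}{34} + \frac{1}{2} \cdot \frac{1}{181}\right) - 2521 = \left(- \frac{239}{34} + \frac{1}{362}\right) - 2521 = - \frac{21621}{3077} - 2521 = - \frac{7778738}{3077}$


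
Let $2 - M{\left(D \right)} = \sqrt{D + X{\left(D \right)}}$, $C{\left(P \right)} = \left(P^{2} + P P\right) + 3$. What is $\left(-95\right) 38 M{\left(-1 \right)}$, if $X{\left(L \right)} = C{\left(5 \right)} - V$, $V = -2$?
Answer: $-7220 + 10830 \sqrt{6} \approx 19308.0$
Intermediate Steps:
$C{\left(P \right)} = 3 + 2 P^{2}$ ($C{\left(P \right)} = \left(P^{2} + P^{2}\right) + 3 = 2 P^{2} + 3 = 3 + 2 P^{2}$)
$X{\left(L \right)} = 55$ ($X{\left(L \right)} = \left(3 + 2 \cdot 5^{2}\right) - -2 = \left(3 + 2 \cdot 25\right) + 2 = \left(3 + 50\right) + 2 = 53 + 2 = 55$)
$M{\left(D \right)} = 2 - \sqrt{55 + D}$ ($M{\left(D \right)} = 2 - \sqrt{D + 55} = 2 - \sqrt{55 + D}$)
$\left(-95\right) 38 M{\left(-1 \right)} = \left(-95\right) 38 \left(2 - \sqrt{55 - 1}\right) = - 3610 \left(2 - \sqrt{54}\right) = - 3610 \left(2 - 3 \sqrt{6}\right) = -7220 + 10830 \sqrt{6}$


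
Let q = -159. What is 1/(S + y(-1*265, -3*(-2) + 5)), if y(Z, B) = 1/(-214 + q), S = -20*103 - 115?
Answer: -373/811276 ≈ -0.00045977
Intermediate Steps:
S = -2175 (S = -2060 - 115 = -2175)
y(Z, B) = -1/373 (y(Z, B) = 1/(-214 - 159) = 1/(-373) = -1/373)
1/(S + y(-1*265, -3*(-2) + 5)) = 1/(-2175 - 1/373) = 1/(-811276/373) = -373/811276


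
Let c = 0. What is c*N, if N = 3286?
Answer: 0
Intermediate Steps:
c*N = 0*3286 = 0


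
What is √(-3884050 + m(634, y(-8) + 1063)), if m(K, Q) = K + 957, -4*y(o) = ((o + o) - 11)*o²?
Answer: I*√3882459 ≈ 1970.4*I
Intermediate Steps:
y(o) = -o²*(-11 + 2*o)/4 (y(o) = -((o + o) - 11)*o²/4 = -(2*o - 11)*o²/4 = -(-11 + 2*o)*o²/4 = -o²*(-11 + 2*o)/4)
m(K, Q) = 957 + K
√(-3884050 + m(634, y(-8) + 1063)) = √(-3884050 + (957 + 634)) = √(-3884050 + 1591) = √(-3882459) = I*√3882459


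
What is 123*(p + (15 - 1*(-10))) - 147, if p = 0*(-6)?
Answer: 2928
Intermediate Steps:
p = 0
123*(p + (15 - 1*(-10))) - 147 = 123*(0 + (15 - 1*(-10))) - 147 = 123*(0 + (15 + 10)) - 147 = 123*(0 + 25) - 147 = 123*25 - 147 = 3075 - 147 = 2928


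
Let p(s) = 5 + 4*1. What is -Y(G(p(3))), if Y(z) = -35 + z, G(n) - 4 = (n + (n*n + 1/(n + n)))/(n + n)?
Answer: 8423/324 ≈ 25.997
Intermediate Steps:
p(s) = 9 (p(s) = 5 + 4 = 9)
G(n) = 4 + (n + n² + 1/(2*n))/(2*n) (G(n) = 4 + (n + (n*n + 1/(n + n)))/(n + n) = 4 + (n + (n² + 1/(2*n)))/((2*n)) = 4 + (n + (n² + 1/(2*n)))*(1/(2*n)) = 4 + (n + n² + 1/(2*n))*(1/(2*n)) = 4 + (n + n² + 1/(2*n))/(2*n))
-Y(G(p(3))) = -(-35 + (9/2 + (½)*9 + (¼)/9²)) = -(-35 + (9/2 + 9/2 + (¼)*(1/81))) = -(-35 + (9/2 + 9/2 + 1/324)) = -(-35 + 2917/324) = -1*(-8423/324) = 8423/324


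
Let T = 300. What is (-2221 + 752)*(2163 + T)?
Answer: -3618147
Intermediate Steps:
(-2221 + 752)*(2163 + T) = (-2221 + 752)*(2163 + 300) = -1469*2463 = -3618147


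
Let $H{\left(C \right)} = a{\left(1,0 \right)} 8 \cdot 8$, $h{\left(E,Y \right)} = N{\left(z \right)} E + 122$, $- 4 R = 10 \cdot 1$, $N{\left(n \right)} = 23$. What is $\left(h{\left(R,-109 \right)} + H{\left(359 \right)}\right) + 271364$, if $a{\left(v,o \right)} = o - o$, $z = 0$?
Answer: $\frac{542857}{2} \approx 2.7143 \cdot 10^{5}$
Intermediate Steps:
$R = - \frac{5}{2}$ ($R = - \frac{10 \cdot 1}{4} = \left(- \frac{1}{4}\right) 10 = - \frac{5}{2} \approx -2.5$)
$h{\left(E,Y \right)} = 122 + 23 E$ ($h{\left(E,Y \right)} = 23 E + 122 = 122 + 23 E$)
$a{\left(v,o \right)} = 0$
$H{\left(C \right)} = 0$ ($H{\left(C \right)} = 0 \cdot 8 \cdot 8 = 0 \cdot 8 = 0$)
$\left(h{\left(R,-109 \right)} + H{\left(359 \right)}\right) + 271364 = \left(\left(122 + 23 \left(- \frac{5}{2}\right)\right) + 0\right) + 271364 = \left(\left(122 - \frac{115}{2}\right) + 0\right) + 271364 = \left(\frac{129}{2} + 0\right) + 271364 = \frac{129}{2} + 271364 = \frac{542857}{2}$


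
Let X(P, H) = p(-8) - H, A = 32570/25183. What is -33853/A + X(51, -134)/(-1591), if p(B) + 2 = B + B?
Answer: -1356363255629/51818870 ≈ -26175.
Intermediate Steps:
A = 32570/25183 (A = 32570*(1/25183) = 32570/25183 ≈ 1.2933)
p(B) = -2 + 2*B (p(B) = -2 + (B + B) = -2 + 2*B)
X(P, H) = -18 - H (X(P, H) = (-2 + 2*(-8)) - H = (-2 - 16) - H = -18 - H)
-33853/A + X(51, -134)/(-1591) = -33853/32570/25183 + (-18 - 1*(-134))/(-1591) = -33853*25183/32570 + (-18 + 134)*(-1/1591) = -852520099/32570 + 116*(-1/1591) = -852520099/32570 - 116/1591 = -1356363255629/51818870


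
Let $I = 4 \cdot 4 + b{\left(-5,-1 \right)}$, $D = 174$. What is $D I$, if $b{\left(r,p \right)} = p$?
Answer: $2610$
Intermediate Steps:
$I = 15$ ($I = 4 \cdot 4 - 1 = 16 - 1 = 15$)
$D I = 174 \cdot 15 = 2610$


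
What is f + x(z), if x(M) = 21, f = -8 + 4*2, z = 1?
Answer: 21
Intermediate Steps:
f = 0 (f = -8 + 8 = 0)
f + x(z) = 0 + 21 = 21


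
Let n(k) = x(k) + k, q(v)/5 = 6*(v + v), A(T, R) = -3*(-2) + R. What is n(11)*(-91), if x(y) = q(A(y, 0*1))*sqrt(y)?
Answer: -1001 - 32760*sqrt(11) ≈ -1.0965e+5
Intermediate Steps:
A(T, R) = 6 + R
q(v) = 60*v (q(v) = 5*(6*(v + v)) = 5*(6*(2*v)) = 5*(12*v) = 60*v)
x(y) = 360*sqrt(y) (x(y) = (60*(6 + 0*1))*sqrt(y) = (60*(6 + 0))*sqrt(y) = (60*6)*sqrt(y) = 360*sqrt(y))
n(k) = k + 360*sqrt(k) (n(k) = 360*sqrt(k) + k = k + 360*sqrt(k))
n(11)*(-91) = (11 + 360*sqrt(11))*(-91) = -1001 - 32760*sqrt(11)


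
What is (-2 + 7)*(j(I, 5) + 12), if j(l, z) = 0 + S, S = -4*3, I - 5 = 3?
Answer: 0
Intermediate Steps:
I = 8 (I = 5 + 3 = 8)
S = -12
j(l, z) = -12 (j(l, z) = 0 - 12 = -12)
(-2 + 7)*(j(I, 5) + 12) = (-2 + 7)*(-12 + 12) = 5*0 = 0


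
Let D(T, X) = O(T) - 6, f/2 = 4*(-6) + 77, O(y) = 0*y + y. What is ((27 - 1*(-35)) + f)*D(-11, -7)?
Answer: -2856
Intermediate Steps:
O(y) = y (O(y) = 0 + y = y)
f = 106 (f = 2*(4*(-6) + 77) = 2*(-24 + 77) = 2*53 = 106)
D(T, X) = -6 + T (D(T, X) = T - 6 = -6 + T)
((27 - 1*(-35)) + f)*D(-11, -7) = ((27 - 1*(-35)) + 106)*(-6 - 11) = ((27 + 35) + 106)*(-17) = (62 + 106)*(-17) = 168*(-17) = -2856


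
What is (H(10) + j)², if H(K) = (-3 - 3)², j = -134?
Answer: 9604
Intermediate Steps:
H(K) = 36 (H(K) = (-6)² = 36)
(H(10) + j)² = (36 - 134)² = (-98)² = 9604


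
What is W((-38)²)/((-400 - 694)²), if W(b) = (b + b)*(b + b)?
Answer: 2085136/299209 ≈ 6.9688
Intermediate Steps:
W(b) = 4*b² (W(b) = (2*b)*(2*b) = 4*b²)
W((-38)²)/((-400 - 694)²) = (4*((-38)²)²)/((-400 - 694)²) = (4*1444²)/((-1094)²) = (4*2085136)/1196836 = 8340544*(1/1196836) = 2085136/299209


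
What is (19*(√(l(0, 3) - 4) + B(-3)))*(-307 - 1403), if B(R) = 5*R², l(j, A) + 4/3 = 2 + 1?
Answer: -1462050 - 10830*I*√21 ≈ -1.4621e+6 - 49629.0*I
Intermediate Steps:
l(j, A) = 5/3 (l(j, A) = -4/3 + (2 + 1) = -4/3 + 3 = 5/3)
(19*(√(l(0, 3) - 4) + B(-3)))*(-307 - 1403) = (19*(√(5/3 - 4) + 5*(-3)²))*(-307 - 1403) = (19*(√(-7/3) + 5*9))*(-1710) = (19*(I*√21/3 + 45))*(-1710) = (19*(45 + I*√21/3))*(-1710) = (855 + 19*I*√21/3)*(-1710) = -1462050 - 10830*I*√21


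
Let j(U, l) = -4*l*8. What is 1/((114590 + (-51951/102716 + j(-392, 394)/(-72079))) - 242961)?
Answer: -7403666564/950418530020045 ≈ -7.7899e-6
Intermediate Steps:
j(U, l) = -32*l
1/((114590 + (-51951/102716 + j(-392, 394)/(-72079))) - 242961) = 1/((114590 + (-51951/102716 - 32*394/(-72079))) - 242961) = 1/((114590 + (-51951*1/102716 - 12608*(-1/72079))) - 242961) = 1/((114590 + (-51951/102716 + 12608/72079)) - 242961) = 1/((114590 - 2449532801/7403666564) - 242961) = 1/(848383702035959/7403666564 - 242961) = 1/(-950418530020045/7403666564) = -7403666564/950418530020045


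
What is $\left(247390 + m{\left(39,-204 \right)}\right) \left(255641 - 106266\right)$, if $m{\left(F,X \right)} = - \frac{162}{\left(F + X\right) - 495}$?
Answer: $\frac{812986194125}{22} \approx 3.6954 \cdot 10^{10}$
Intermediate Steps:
$m{\left(F,X \right)} = - \frac{162}{-495 + F + X}$
$\left(247390 + m{\left(39,-204 \right)}\right) \left(255641 - 106266\right) = \left(247390 - \frac{162}{-495 + 39 - 204}\right) \left(255641 - 106266\right) = \left(247390 - \frac{162}{-660}\right) 149375 = \left(247390 - - \frac{27}{110}\right) 149375 = \left(247390 + \frac{27}{110}\right) 149375 = \frac{27212927}{110} \cdot 149375 = \frac{812986194125}{22}$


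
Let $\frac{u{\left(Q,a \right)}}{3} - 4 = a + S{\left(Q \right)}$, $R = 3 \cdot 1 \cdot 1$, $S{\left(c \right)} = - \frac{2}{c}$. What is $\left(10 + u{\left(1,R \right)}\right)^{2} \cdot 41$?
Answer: $25625$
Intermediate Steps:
$R = 3$ ($R = 3 \cdot 1 = 3$)
$u{\left(Q,a \right)} = 12 - \frac{6}{Q} + 3 a$ ($u{\left(Q,a \right)} = 12 + 3 \left(a - \frac{2}{Q}\right) = 12 + \left(- \frac{6}{Q} + 3 a\right) = 12 - \frac{6}{Q} + 3 a$)
$\left(10 + u{\left(1,R \right)}\right)^{2} \cdot 41 = \left(10 + \left(12 - \frac{6}{1} + 3 \cdot 3\right)\right)^{2} \cdot 41 = \left(10 + \left(12 - 6 + 9\right)\right)^{2} \cdot 41 = \left(10 + 15\right)^{2} \cdot 41 = 25^{2} \cdot 41 = 625 \cdot 41 = 25625$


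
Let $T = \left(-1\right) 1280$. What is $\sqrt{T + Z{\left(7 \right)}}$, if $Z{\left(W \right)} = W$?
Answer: $i \sqrt{1273} \approx 35.679 i$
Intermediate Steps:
$T = -1280$
$\sqrt{T + Z{\left(7 \right)}} = \sqrt{-1280 + 7} = \sqrt{-1273} = i \sqrt{1273}$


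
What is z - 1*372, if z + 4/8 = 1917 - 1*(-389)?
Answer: 3867/2 ≈ 1933.5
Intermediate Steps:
z = 4611/2 (z = -½ + (1917 - 1*(-389)) = -½ + (1917 + 389) = -½ + 2306 = 4611/2 ≈ 2305.5)
z - 1*372 = 4611/2 - 1*372 = 4611/2 - 372 = 3867/2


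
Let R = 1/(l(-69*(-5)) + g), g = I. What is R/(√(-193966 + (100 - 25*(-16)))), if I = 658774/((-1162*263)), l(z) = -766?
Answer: 21829*I*√193466/3244051292430 ≈ 2.9597e-6*I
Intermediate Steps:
I = -329387/152803 (I = 658774/(-305606) = 658774*(-1/305606) = -329387/152803 ≈ -2.1556)
g = -329387/152803 ≈ -2.1556
R = -152803/117376485 (R = 1/(-766 - 329387/152803) = 1/(-117376485/152803) = -152803/117376485 ≈ -0.0013018)
R/(√(-193966 + (100 - 25*(-16)))) = -152803/(117376485*√(-193966 + (100 - 25*(-16)))) = -152803/(117376485*√(-193966 + (100 + 400))) = -152803/(117376485*√(-193966 + 500)) = -152803*(-I*√193466/193466)/117376485 = -(-21829)*I*√193466/3244051292430 = 21829*I*√193466/3244051292430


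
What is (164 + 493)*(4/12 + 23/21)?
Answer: 6570/7 ≈ 938.57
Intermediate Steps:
(164 + 493)*(4/12 + 23/21) = 657*(4*(1/12) + 23*(1/21)) = 657*(⅓ + 23/21) = 657*(10/7) = 6570/7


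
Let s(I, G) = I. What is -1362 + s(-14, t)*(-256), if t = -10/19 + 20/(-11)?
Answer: 2222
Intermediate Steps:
t = -490/209 (t = -10*1/19 + 20*(-1/11) = -10/19 - 20/11 = -490/209 ≈ -2.3445)
-1362 + s(-14, t)*(-256) = -1362 - 14*(-256) = -1362 + 3584 = 2222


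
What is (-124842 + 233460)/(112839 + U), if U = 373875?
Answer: 18103/81119 ≈ 0.22317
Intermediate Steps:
(-124842 + 233460)/(112839 + U) = (-124842 + 233460)/(112839 + 373875) = 108618/486714 = 108618*(1/486714) = 18103/81119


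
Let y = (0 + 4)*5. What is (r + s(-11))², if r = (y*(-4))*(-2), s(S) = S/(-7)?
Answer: 1279161/49 ≈ 26105.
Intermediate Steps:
s(S) = -S/7 (s(S) = S*(-⅐) = -S/7)
y = 20 (y = 4*5 = 20)
r = 160 (r = (20*(-4))*(-2) = -80*(-2) = 160)
(r + s(-11))² = (160 - ⅐*(-11))² = (160 + 11/7)² = (1131/7)² = 1279161/49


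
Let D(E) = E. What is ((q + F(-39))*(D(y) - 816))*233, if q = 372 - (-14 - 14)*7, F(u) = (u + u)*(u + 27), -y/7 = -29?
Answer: -214814816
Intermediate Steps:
y = 203 (y = -7*(-29) = 203)
F(u) = 2*u*(27 + u) (F(u) = (2*u)*(27 + u) = 2*u*(27 + u))
q = 568 (q = 372 - (-28)*7 = 372 - 1*(-196) = 372 + 196 = 568)
((q + F(-39))*(D(y) - 816))*233 = ((568 + 2*(-39)*(27 - 39))*(203 - 816))*233 = ((568 + 2*(-39)*(-12))*(-613))*233 = ((568 + 936)*(-613))*233 = (1504*(-613))*233 = -921952*233 = -214814816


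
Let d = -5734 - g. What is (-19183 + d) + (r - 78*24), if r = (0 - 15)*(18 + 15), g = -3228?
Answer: -24056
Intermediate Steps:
d = -2506 (d = -5734 - 1*(-3228) = -5734 + 3228 = -2506)
r = -495 (r = -15*33 = -495)
(-19183 + d) + (r - 78*24) = (-19183 - 2506) + (-495 - 78*24) = -21689 + (-495 - 1872) = -21689 - 2367 = -24056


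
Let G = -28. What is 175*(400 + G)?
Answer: 65100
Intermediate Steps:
175*(400 + G) = 175*(400 - 28) = 175*372 = 65100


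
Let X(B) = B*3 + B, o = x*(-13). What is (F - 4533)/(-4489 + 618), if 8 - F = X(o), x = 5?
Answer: 4265/3871 ≈ 1.1018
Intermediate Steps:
o = -65 (o = 5*(-13) = -65)
X(B) = 4*B (X(B) = 3*B + B = 4*B)
F = 268 (F = 8 - 4*(-65) = 8 - 1*(-260) = 8 + 260 = 268)
(F - 4533)/(-4489 + 618) = (268 - 4533)/(-4489 + 618) = -4265/(-3871) = -4265*(-1/3871) = 4265/3871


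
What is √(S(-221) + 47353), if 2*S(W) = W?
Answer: √188970/2 ≈ 217.35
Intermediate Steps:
S(W) = W/2
√(S(-221) + 47353) = √((½)*(-221) + 47353) = √(-221/2 + 47353) = √(94485/2) = √188970/2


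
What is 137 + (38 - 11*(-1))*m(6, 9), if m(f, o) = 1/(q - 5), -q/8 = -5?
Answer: 692/5 ≈ 138.40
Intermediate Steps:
q = 40 (q = -8*(-5) = 40)
m(f, o) = 1/35 (m(f, o) = 1/(40 - 5) = 1/35)
137 + (38 - 11*(-1))*m(6, 9) = 137 + (38 - 11*(-1))*(1/35) = 137 + (38 - 1*(-11))*(1/35) = 137 + (38 + 11)*(1/35) = 137 + 49*(1/35) = 137 + 7/5 = 692/5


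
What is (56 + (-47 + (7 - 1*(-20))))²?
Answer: 1296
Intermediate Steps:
(56 + (-47 + (7 - 1*(-20))))² = (56 + (-47 + (7 + 20)))² = (56 + (-47 + 27))² = (56 - 20)² = 36² = 1296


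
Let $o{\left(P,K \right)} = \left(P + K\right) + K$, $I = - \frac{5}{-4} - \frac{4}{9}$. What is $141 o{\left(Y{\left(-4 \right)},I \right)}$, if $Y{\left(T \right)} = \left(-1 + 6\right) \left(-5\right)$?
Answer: $- \frac{19787}{6} \approx -3297.8$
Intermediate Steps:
$I = \frac{29}{36}$ ($I = \left(-5\right) \left(- \frac{1}{4}\right) - \frac{4}{9} = \frac{5}{4} - \frac{4}{9} = \frac{29}{36} \approx 0.80556$)
$Y{\left(T \right)} = -25$ ($Y{\left(T \right)} = 5 \left(-5\right) = -25$)
$o{\left(P,K \right)} = P + 2 K$ ($o{\left(P,K \right)} = \left(K + P\right) + K = P + 2 K$)
$141 o{\left(Y{\left(-4 \right)},I \right)} = 141 \left(-25 + 2 \cdot \frac{29}{36}\right) = 141 \left(-25 + \frac{29}{18}\right) = 141 \left(- \frac{421}{18}\right) = - \frac{19787}{6}$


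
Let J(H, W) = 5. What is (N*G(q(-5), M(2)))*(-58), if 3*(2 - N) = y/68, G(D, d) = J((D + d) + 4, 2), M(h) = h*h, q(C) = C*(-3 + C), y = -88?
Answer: -35960/51 ≈ -705.10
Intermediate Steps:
M(h) = h**2
G(D, d) = 5
N = 124/51 (N = 2 - (-88)/(3*68) = 2 - 1/3*(-22/17) = 2 + 22/51 = 124/51 ≈ 2.4314)
(N*G(q(-5), M(2)))*(-58) = ((124/51)*5)*(-58) = (620/51)*(-58) = -35960/51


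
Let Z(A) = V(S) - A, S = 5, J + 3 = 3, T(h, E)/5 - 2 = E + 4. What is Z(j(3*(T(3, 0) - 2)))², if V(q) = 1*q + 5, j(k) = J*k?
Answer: 100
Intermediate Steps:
T(h, E) = 30 + 5*E (T(h, E) = 10 + 5*(E + 4) = 10 + 5*(4 + E) = 10 + (20 + 5*E) = 30 + 5*E)
J = 0 (J = -3 + 3 = 0)
j(k) = 0 (j(k) = 0*k = 0)
V(q) = 5 + q (V(q) = q + 5 = 5 + q)
Z(A) = 10 - A (Z(A) = (5 + 5) - A = 10 - A)
Z(j(3*(T(3, 0) - 2)))² = (10 - 1*0)² = (10 + 0)² = 10² = 100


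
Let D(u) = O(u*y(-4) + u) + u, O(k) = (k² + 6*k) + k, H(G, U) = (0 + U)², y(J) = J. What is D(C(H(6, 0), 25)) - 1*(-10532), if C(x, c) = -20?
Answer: 14532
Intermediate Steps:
H(G, U) = U²
O(k) = k² + 7*k
D(u) = u - 3*u*(7 - 3*u) (D(u) = (u*(-4) + u)*(7 + (u*(-4) + u)) + u = (-4*u + u)*(7 + (-4*u + u)) + u = (-3*u)*(7 - 3*u) + u = -3*u*(7 - 3*u) + u = u - 3*u*(7 - 3*u))
D(C(H(6, 0), 25)) - 1*(-10532) = -20*(-20 + 9*(-20)) - 1*(-10532) = -20*(-20 - 180) + 10532 = -20*(-200) + 10532 = 4000 + 10532 = 14532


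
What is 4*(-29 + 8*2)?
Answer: -52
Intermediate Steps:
4*(-29 + 8*2) = 4*(-29 + 16) = 4*(-13) = -52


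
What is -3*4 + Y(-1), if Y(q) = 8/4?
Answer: -10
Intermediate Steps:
Y(q) = 2 (Y(q) = 8*(1/4) = 2)
-3*4 + Y(-1) = -3*4 + 2 = -12 + 2 = -10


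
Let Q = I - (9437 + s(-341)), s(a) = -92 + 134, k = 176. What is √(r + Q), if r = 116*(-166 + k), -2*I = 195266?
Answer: 4*I*√6622 ≈ 325.5*I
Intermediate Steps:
I = -97633 (I = -½*195266 = -97633)
s(a) = 42
r = 1160 (r = 116*(-166 + 176) = 116*10 = 1160)
Q = -107112 (Q = -97633 - (9437 + 42) = -97633 - 1*9479 = -97633 - 9479 = -107112)
√(r + Q) = √(1160 - 107112) = √(-105952) = 4*I*√6622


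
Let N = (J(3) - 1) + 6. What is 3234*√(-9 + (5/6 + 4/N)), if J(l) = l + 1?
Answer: 539*I*√278 ≈ 8986.9*I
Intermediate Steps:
J(l) = 1 + l
N = 9 (N = ((1 + 3) - 1) + 6 = (4 - 1) + 6 = 3 + 6 = 9)
3234*√(-9 + (5/6 + 4/N)) = 3234*√(-9 + (5/6 + 4/9)) = 3234*√(-9 + (5*(⅙) + 4*(⅑))) = 3234*√(-9 + (⅚ + 4/9)) = 3234*√(-9 + 23/18) = 3234*√(-139/18) = 3234*(I*√278/6) = 539*I*√278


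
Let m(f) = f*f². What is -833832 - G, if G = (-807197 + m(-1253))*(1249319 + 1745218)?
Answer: 5893334081612706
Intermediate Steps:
m(f) = f³
G = -5893334082446538 (G = (-807197 + (-1253)³)*(1249319 + 1745218) = (-807197 - 1967221277)*2994537 = -1968028474*2994537 = -5893334082446538)
-833832 - G = -833832 - 1*(-5893334082446538) = -833832 + 5893334082446538 = 5893334081612706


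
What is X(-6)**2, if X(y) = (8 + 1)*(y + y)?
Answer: 11664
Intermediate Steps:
X(y) = 18*y (X(y) = 9*(2*y) = 18*y)
X(-6)**2 = (18*(-6))**2 = (-108)**2 = 11664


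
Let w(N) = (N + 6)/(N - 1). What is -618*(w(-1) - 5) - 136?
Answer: 4499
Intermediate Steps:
w(N) = (6 + N)/(-1 + N)
-618*(w(-1) - 5) - 136 = -618*((6 - 1)/(-1 - 1) - 5) - 136 = -618*(5/(-2) - 5) - 136 = -618*(-1/2*5 - 5) - 136 = -618*(-5/2 - 5) - 136 = -618*(-15)/2 - 136 = -103*(-45) - 136 = 4635 - 136 = 4499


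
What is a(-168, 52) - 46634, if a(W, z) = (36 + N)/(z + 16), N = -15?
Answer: -3171091/68 ≈ -46634.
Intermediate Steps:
a(W, z) = 21/(16 + z) (a(W, z) = (36 - 15)/(z + 16) = 21/(16 + z))
a(-168, 52) - 46634 = 21/(16 + 52) - 46634 = 21/68 - 46634 = -3171091/68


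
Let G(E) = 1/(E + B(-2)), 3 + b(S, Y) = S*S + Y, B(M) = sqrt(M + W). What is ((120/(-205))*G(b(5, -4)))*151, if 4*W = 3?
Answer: -260928/53341 + 7248*I*sqrt(5)/53341 ≈ -4.8917 + 0.30384*I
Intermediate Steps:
W = 3/4 (W = (1/4)*3 = 3/4 ≈ 0.75000)
B(M) = sqrt(3/4 + M) (B(M) = sqrt(M + 3/4) = sqrt(3/4 + M))
b(S, Y) = -3 + Y + S**2 (b(S, Y) = -3 + (S*S + Y) = -3 + (S**2 + Y) = -3 + (Y + S**2) = -3 + Y + S**2)
G(E) = 1/(E + I*sqrt(5)/2) (G(E) = 1/(E + sqrt(3 + 4*(-2))/2) = 1/(E + sqrt(3 - 8)/2) = 1/(E + sqrt(-5)/2) = 1/(E + (I*sqrt(5))/2) = 1/(E + I*sqrt(5)/2))
((120/(-205))*G(b(5, -4)))*151 = ((120/(-205))*(2/(2*(-3 - 4 + 5**2) + I*sqrt(5))))*151 = ((120*(-1/205))*(2/(2*(-3 - 4 + 25) + I*sqrt(5))))*151 = -48/(41*(2*18 + I*sqrt(5)))*151 = -48/(41*(36 + I*sqrt(5)))*151 = -7248/(41*(36 + I*sqrt(5)))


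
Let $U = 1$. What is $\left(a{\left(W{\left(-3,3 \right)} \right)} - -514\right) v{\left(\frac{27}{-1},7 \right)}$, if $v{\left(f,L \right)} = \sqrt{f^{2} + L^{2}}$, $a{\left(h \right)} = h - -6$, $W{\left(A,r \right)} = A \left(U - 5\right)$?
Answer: $532 \sqrt{778} \approx 14839.0$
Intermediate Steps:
$W{\left(A,r \right)} = - 4 A$ ($W{\left(A,r \right)} = A \left(1 - 5\right) = A \left(-4\right) = - 4 A$)
$a{\left(h \right)} = 6 + h$ ($a{\left(h \right)} = h + 6 = 6 + h$)
$v{\left(f,L \right)} = \sqrt{L^{2} + f^{2}}$
$\left(a{\left(W{\left(-3,3 \right)} \right)} - -514\right) v{\left(\frac{27}{-1},7 \right)} = \left(\left(6 - -12\right) - -514\right) \sqrt{7^{2} + \left(\frac{27}{-1}\right)^{2}} = \left(\left(6 + 12\right) + 514\right) \sqrt{49 + \left(27 \left(-1\right)\right)^{2}} = \left(18 + 514\right) \sqrt{49 + \left(-27\right)^{2}} = 532 \sqrt{49 + 729} = 532 \sqrt{778}$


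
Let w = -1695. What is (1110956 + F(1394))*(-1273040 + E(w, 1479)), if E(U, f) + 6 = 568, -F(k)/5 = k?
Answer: -1404797897308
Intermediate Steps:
F(k) = -5*k
E(U, f) = 562 (E(U, f) = -6 + 568 = 562)
(1110956 + F(1394))*(-1273040 + E(w, 1479)) = (1110956 - 5*1394)*(-1273040 + 562) = (1110956 - 6970)*(-1272478) = 1103986*(-1272478) = -1404797897308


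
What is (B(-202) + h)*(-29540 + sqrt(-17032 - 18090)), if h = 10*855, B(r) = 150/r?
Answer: -25507051500/101 + 863475*I*sqrt(35122)/101 ≈ -2.5255e+8 + 1.6022e+6*I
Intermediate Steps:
h = 8550
(B(-202) + h)*(-29540 + sqrt(-17032 - 18090)) = (150/(-202) + 8550)*(-29540 + sqrt(-17032 - 18090)) = (150*(-1/202) + 8550)*(-29540 + sqrt(-35122)) = (-75/101 + 8550)*(-29540 + I*sqrt(35122)) = 863475*(-29540 + I*sqrt(35122))/101 = -25507051500/101 + 863475*I*sqrt(35122)/101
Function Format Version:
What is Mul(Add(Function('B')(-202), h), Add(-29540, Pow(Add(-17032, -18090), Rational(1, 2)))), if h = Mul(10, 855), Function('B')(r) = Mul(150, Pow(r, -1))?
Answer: Add(Rational(-25507051500, 101), Mul(Rational(863475, 101), I, Pow(35122, Rational(1, 2)))) ≈ Add(-2.5255e+8, Mul(1.6022e+6, I))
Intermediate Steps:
h = 8550
Mul(Add(Function('B')(-202), h), Add(-29540, Pow(Add(-17032, -18090), Rational(1, 2)))) = Mul(Add(Mul(150, Pow(-202, -1)), 8550), Add(-29540, Pow(Add(-17032, -18090), Rational(1, 2)))) = Mul(Add(Mul(150, Rational(-1, 202)), 8550), Add(-29540, Pow(-35122, Rational(1, 2)))) = Mul(Add(Rational(-75, 101), 8550), Add(-29540, Mul(I, Pow(35122, Rational(1, 2))))) = Mul(Rational(863475, 101), Add(-29540, Mul(I, Pow(35122, Rational(1, 2))))) = Add(Rational(-25507051500, 101), Mul(Rational(863475, 101), I, Pow(35122, Rational(1, 2))))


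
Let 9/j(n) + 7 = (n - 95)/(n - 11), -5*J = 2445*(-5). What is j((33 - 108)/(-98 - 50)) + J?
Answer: 847523/346 ≈ 2449.5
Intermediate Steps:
J = 2445 (J = -489*(-5) = -1/5*(-12225) = 2445)
j(n) = 9/(-7 + (-95 + n)/(-11 + n)) (j(n) = 9/(-7 + (n - 95)/(n - 11)) = 9/(-7 + (-95 + n)/(-11 + n)))
j((33 - 108)/(-98 - 50)) + J = 3*(11 - (33 - 108)/(-98 - 50))/(2*(3 + (33 - 108)/(-98 - 50))) + 2445 = 3*(11 - (-75)/(-148))/(2*(3 - 75/(-148))) + 2445 = 3*(11 - (-75)*(-1)/148)/(2*(3 - 75*(-1/148))) + 2445 = 3*(11 - 1*75/148)/(2*(3 + 75/148)) + 2445 = 3*(11 - 75/148)/(2*(519/148)) + 2445 = (3/2)*(148/519)*(1553/148) + 2445 = 1553/346 + 2445 = 847523/346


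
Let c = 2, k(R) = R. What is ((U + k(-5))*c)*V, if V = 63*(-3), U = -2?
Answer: 2646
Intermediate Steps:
V = -189
((U + k(-5))*c)*V = ((-2 - 5)*2)*(-189) = -7*2*(-189) = -14*(-189) = 2646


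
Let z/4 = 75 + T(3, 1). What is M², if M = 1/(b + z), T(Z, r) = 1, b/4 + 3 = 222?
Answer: 1/1392400 ≈ 7.1818e-7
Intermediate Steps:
b = 876 (b = -12 + 4*222 = -12 + 888 = 876)
z = 304 (z = 4*(75 + 1) = 4*76 = 304)
M = 1/1180 (M = 1/(876 + 304) = 1/1180 ≈ 0.00084746)
M² = (1/1180)² = 1/1392400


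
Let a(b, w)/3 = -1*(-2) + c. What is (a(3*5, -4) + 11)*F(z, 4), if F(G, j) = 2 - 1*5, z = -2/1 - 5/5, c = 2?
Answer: -69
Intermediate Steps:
z = -3 (z = -2*1 - 5*⅕ = -2 - 1 = -3)
F(G, j) = -3 (F(G, j) = 2 - 5 = -3)
a(b, w) = 12 (a(b, w) = 3*(-1*(-2) + 2) = 3*(2 + 2) = 3*4 = 12)
(a(3*5, -4) + 11)*F(z, 4) = (12 + 11)*(-3) = 23*(-3) = -69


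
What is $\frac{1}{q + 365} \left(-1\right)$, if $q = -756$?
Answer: $\frac{1}{391} \approx 0.0025575$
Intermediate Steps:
$\frac{1}{q + 365} \left(-1\right) = \frac{1}{-756 + 365} \left(-1\right) = \frac{1}{-391} \left(-1\right) = \left(- \frac{1}{391}\right) \left(-1\right) = \frac{1}{391}$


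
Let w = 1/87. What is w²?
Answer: 1/7569 ≈ 0.00013212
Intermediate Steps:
w = 1/87 ≈ 0.011494
w² = (1/87)² = 1/7569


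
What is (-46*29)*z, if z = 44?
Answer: -58696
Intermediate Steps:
(-46*29)*z = -46*29*44 = -1334*44 = -58696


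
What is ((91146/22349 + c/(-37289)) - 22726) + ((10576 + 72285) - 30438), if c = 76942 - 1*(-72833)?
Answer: 24748695577836/833371861 ≈ 29697.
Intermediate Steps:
c = 149775 (c = 76942 + 72833 = 149775)
((91146/22349 + c/(-37289)) - 22726) + ((10576 + 72285) - 30438) = ((91146/22349 + 149775/(-37289)) - 22726) + ((10576 + 72285) - 30438) = ((91146*(1/22349) + 149775*(-1/37289)) - 22726) + (82861 - 30438) = ((91146/22349 - 149775/37289) - 22726) + 52423 = (51421719/833371861 - 22726) + 52423 = -18939157491367/833371861 + 52423 = 24748695577836/833371861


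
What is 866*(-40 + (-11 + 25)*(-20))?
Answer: -277120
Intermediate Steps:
866*(-40 + (-11 + 25)*(-20)) = 866*(-40 + 14*(-20)) = 866*(-40 - 280) = 866*(-320) = -277120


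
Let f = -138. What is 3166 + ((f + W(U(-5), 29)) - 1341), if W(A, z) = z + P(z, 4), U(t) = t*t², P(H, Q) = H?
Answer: 1745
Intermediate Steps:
U(t) = t³
W(A, z) = 2*z (W(A, z) = z + z = 2*z)
3166 + ((f + W(U(-5), 29)) - 1341) = 3166 + ((-138 + 2*29) - 1341) = 3166 + ((-138 + 58) - 1341) = 3166 + (-80 - 1341) = 3166 - 1421 = 1745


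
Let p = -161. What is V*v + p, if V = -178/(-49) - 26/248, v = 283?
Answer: 5087869/6076 ≈ 837.37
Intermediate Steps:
V = 21435/6076 (V = -178*(-1/49) - 26*1/248 = 178/49 - 13/124 = 21435/6076 ≈ 3.5278)
V*v + p = (21435/6076)*283 - 161 = 6066105/6076 - 161 = 5087869/6076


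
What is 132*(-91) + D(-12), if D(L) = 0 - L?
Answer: -12000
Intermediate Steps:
D(L) = -L
132*(-91) + D(-12) = 132*(-91) - 1*(-12) = -12012 + 12 = -12000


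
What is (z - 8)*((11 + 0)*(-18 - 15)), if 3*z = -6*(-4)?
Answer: 0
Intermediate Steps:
z = 8 (z = (-6*(-4))/3 = (⅓)*24 = 8)
(z - 8)*((11 + 0)*(-18 - 15)) = (8 - 8)*((11 + 0)*(-18 - 15)) = 0*(11*(-33)) = 0*(-363) = 0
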